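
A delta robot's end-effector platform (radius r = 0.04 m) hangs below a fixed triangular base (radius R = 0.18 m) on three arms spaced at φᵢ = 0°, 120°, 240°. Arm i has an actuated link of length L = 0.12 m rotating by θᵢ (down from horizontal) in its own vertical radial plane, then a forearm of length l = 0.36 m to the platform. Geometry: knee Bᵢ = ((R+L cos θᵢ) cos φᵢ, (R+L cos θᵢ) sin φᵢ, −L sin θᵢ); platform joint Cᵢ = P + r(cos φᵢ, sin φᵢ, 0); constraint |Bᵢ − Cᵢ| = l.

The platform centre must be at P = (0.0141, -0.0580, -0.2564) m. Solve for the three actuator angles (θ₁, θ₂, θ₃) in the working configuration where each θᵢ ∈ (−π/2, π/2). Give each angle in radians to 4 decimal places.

rotate P by −φ1: (0.0141, -0.0580, -0.2564)
  A=0.1259, B=-0.2564, C=(l²−L²−A²−y'²−z²)/(2L)=0.1260
  γ=atan2(-0.2564,0.1259)=-1.1144;  ψ=arccos(0.4412)=1.1139;  θ1=γ+ψ≈-0.0005
rotate P by −φ2: (-0.0573, 0.0168, -0.2564)
  A=0.1973, B=-0.2564, C=(l²−L²−A²−y'²−z²)/(2L)=0.0427
  γ=atan2(-0.2564,0.1973)=-0.9150;  ψ=arccos(0.1321)=1.4383;  θ2=γ+ψ≈0.5233
arm 3 (φ=240.0°): x'=0.0432, y'=0.0412
  e−x'=0.0968;  (l²−L²−(e−x')²−y'²−z²)/2L = 0.1599
  θ3 = atan2(B,A) + arccos(C/0.2741) = -0.2621

θ₁ = -0.0005, θ₂ = 0.5233, θ₃ = -0.2621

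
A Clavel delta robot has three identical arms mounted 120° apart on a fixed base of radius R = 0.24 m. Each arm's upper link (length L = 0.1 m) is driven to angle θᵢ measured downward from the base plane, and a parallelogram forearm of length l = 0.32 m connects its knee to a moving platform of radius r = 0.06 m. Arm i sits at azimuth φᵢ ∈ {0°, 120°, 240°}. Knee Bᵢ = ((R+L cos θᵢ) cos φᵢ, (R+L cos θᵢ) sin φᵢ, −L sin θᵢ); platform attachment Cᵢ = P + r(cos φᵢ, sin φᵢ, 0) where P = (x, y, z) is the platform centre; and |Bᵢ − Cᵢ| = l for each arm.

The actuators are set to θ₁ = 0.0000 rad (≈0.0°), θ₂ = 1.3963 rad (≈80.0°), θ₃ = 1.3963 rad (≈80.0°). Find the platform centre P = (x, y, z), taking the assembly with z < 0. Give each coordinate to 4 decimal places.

φ1=0.0°: virtual centre (0.2800, 0.0000, 0.0000), radius l
centre 2 = (0.1974·cos120.0°, 0.1974·sin120.0°, -0.0985) = (-0.0987, 0.1709, -0.0985)
centre 3 = (0.1974·cos240.0°, 0.1974·sin240.0°, -0.0985) = (-0.0987, -0.1709, -0.0985)
subtract pairs → two planes through P
plane₁₂: -0.7574x+0.3418y+-0.1970z = -0.0297
det = 0.5178;  x = 0.0393+-0.2601z,  y = 0.0000+0.0000z
into |P−centre ₁|² = l²: 1.0676z² + 0.1252z + -0.0445 = 0;  Δ = 0.2055;  z = -0.2709 or 0.1537 → z<0 root = -0.2709
x = 0.1097, y = 0.0000

(0.1097, 0.0000, -0.2709)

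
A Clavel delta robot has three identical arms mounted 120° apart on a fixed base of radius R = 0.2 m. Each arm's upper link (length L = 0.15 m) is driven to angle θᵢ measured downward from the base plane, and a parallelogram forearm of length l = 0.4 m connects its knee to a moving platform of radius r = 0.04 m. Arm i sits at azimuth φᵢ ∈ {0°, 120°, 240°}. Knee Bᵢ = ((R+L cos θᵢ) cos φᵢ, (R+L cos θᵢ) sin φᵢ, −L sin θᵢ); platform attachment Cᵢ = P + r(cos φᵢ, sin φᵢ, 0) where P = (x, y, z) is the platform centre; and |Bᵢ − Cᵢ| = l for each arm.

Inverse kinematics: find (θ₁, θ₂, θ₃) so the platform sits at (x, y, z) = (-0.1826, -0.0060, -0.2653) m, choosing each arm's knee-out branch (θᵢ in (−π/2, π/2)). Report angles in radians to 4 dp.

θ₁ = 1.3091, θ₂ = -0.1750, θ₃ = -0.2620

rotate P by −φ1: (-0.1826, -0.0060, -0.2653)
  A cos θ + B sin θ = C:  0.3426·cos θ + -0.2653·sin θ = -0.1676
  √(A²+B²)=0.4333;  θ1 = -0.6589+1.9681 ≈ 1.3091
rotate P by −φ2: (0.0861, 0.1611, -0.2653)
  A cos θ + B sin θ = C:  0.0739·cos θ + -0.2653·sin θ = 0.1190
  √(A²+B²)=0.2754;  θ2 = -1.2991+1.1241 ≈ -0.1750
rotate P by −φ3: (0.0965, -0.1551, -0.2653)
  A=0.0635, B=-0.2653, C=(l²−L²−A²−y'²−z²)/(2L)=0.1301
  θ3 = atan2(B,A) + arccos(C/0.2728) = -0.2620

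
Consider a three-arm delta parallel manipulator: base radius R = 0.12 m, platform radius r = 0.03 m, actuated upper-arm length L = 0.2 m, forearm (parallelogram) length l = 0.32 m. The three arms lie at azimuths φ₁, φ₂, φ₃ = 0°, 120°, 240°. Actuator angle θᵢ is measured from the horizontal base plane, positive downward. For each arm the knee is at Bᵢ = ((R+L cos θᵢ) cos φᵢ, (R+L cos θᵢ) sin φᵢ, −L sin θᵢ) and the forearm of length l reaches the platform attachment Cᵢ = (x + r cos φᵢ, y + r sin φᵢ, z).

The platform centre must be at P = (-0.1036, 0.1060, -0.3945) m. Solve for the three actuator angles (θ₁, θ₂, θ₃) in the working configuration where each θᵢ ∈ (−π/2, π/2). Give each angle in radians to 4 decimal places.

rotate P by −φ1: (-0.1036, 0.1060, -0.3945)
  A cos θ + B sin θ = C:  0.1936·cos θ + -0.3945·sin θ = -0.3549
  γ=atan2(-0.3945,0.1936)=-1.1146;  ψ=arccos(-0.8075)=2.5108;  θ1=γ+ψ≈1.3962
rotate P by −φ2: (0.1436, 0.0367, -0.3945)
  A=-0.0536, B=-0.3945, C=(l²−L²−A²−y'²−z²)/(2L)=-0.2436
  θ2 = atan2(B,A) + arccos(C/0.3981) = 0.5235
rotate P by −φ3: (-0.0400, -0.1427, -0.3945)
  e−x'=0.1300;  (l²−L²−(e−x')²−y'²−z²)/2L = -0.3262
  √(A²+B²)=0.4154;  θ3 = -1.2525+2.4742 ≈ 1.2217

θ₁ = 1.3962, θ₂ = 0.5235, θ₃ = 1.2217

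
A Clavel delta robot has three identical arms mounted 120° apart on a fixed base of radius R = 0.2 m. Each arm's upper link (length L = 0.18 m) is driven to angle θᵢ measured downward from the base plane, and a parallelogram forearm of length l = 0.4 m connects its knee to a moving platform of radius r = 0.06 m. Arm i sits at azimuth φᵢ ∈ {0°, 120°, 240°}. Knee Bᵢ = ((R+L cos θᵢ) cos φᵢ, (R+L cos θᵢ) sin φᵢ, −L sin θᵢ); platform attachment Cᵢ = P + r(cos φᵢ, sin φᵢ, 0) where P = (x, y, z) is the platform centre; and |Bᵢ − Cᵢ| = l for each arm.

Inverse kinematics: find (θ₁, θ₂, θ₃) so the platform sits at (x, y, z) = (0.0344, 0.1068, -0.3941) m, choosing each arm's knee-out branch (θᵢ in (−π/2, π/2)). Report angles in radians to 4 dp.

arm 1 (φ=0.0°): x'=0.0344, y'=0.1068
  A=0.1056, B=-0.3941, C=(l²−L²−A²−y'²−z²)/(2L)=-0.1396
  θ1 = atan2(B,A) + arccos(C/0.4080) = 0.6111
arm 2 (φ=120.0°): x'=0.0753, y'=-0.0832
  A cos θ + B sin θ = C:  0.0647·cos θ + -0.3941·sin θ = -0.1078
  θ2 = atan2(B,A) + arccos(C/0.3994) = 0.4362
rotate P by −φ3: (-0.1097, -0.0236, -0.3941)
  A=0.2497, B=-0.3941, C=(l²−L²−A²−y'²−z²)/(2L)=-0.2517
  √(A²+B²)=0.4665;  θ3 = -1.0061+2.1407 ≈ 1.1346

θ₁ = 0.6111, θ₂ = 0.4362, θ₃ = 1.1346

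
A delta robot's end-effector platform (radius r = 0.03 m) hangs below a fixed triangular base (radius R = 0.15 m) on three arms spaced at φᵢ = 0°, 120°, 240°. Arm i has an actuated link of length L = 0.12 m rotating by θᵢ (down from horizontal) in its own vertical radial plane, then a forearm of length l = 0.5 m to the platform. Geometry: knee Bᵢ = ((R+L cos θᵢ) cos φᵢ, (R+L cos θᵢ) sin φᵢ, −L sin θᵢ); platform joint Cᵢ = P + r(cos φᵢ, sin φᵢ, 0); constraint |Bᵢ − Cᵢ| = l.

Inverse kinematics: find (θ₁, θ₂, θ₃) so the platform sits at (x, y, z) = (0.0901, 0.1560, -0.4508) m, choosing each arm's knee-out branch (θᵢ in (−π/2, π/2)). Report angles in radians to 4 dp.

θ₁ = 0.0002, θ₂ = 0.0005, θ₃ = 1.0475

φ1=0.0° → target in arm frame (0.0901, 0.1560)
  A cos θ + B sin θ = C:  0.0299·cos θ + -0.4508·sin θ = 0.0298
  √(A²+B²)=0.4518;  θ1 = -1.5046+1.5048 ≈ 0.0002
φ2=120.0° → target in arm frame (0.0900, -0.1560)
  A=0.0300, B=-0.4508, C=(l²−L²−A²−y'²−z²)/(2L)=0.0297
  γ=atan2(-0.4508,0.0300)=-1.5045;  ψ=arccos(0.0658)=1.5049;  θ2=γ+ψ≈0.0005
rotate P by −φ3: (-0.1801, 0.0000, -0.4508)
  e−x'=0.3001;  (l²−L²−(e−x')²−y'²−z²)/2L = -0.2405
  θ3 = atan2(B,A) + arccos(C/0.5416) = 1.0475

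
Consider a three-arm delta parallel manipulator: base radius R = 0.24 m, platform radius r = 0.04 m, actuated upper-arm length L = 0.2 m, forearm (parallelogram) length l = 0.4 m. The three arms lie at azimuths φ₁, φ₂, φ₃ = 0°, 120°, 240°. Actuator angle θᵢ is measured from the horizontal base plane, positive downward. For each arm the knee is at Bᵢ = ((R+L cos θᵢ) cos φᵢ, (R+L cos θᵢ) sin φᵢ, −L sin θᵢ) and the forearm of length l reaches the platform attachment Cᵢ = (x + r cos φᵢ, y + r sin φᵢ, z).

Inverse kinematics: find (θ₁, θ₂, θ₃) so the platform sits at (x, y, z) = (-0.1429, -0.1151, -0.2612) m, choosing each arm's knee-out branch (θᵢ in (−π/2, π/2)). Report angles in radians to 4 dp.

φ1=0.0° → target in arm frame (-0.1429, -0.1151)
  A cos θ + B sin θ = C:  0.3429·cos θ + -0.2612·sin θ = -0.1976
  √(A²+B²)=0.4311;  θ1 = -0.6510+2.0471 ≈ 1.3961
rotate P by −φ2: (-0.0282, 0.1813, -0.2612)
  A=0.2282, B=-0.2612, C=(l²−L²−A²−y'²−z²)/(2L)=-0.0830
  γ=atan2(-0.2612,0.2282)=-0.8527;  ψ=arccos(-0.2392)=1.8123;  θ2=γ+ψ≈0.9597
rotate P by −φ3: (0.1711, -0.0662, -0.2612)
  A=0.0289, B=-0.2612, C=(l²−L²−A²−y'²−z²)/(2L)=0.1164
  γ=atan2(-0.2612,0.0289)=-1.4607;  ψ=arccos(0.4429)=1.1119;  θ3=γ+ψ≈-0.3488

θ₁ = 1.3961, θ₂ = 0.9597, θ₃ = -0.3488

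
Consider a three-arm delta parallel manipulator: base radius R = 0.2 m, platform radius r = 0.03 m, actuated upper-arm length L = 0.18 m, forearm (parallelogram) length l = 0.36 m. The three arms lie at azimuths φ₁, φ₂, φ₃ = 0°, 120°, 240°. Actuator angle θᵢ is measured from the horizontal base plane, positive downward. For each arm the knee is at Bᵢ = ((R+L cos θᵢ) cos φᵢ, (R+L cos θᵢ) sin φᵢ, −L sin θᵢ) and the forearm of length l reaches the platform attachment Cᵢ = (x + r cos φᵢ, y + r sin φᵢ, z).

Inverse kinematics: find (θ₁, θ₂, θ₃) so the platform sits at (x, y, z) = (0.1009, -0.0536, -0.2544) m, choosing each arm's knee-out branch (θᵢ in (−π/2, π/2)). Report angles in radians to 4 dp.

θ₁ = 0.0005, θ₂ = 1.1345, θ₃ = 0.6978

arm 1 (φ=0.0°): x'=0.1009, y'=-0.0536
  e−x'=0.0691;  (l²−L²−(e−x')²−y'²−z²)/2L = 0.0690
  γ=atan2(-0.2544,0.0691)=-1.3056;  ψ=arccos(0.2617)=1.3060;  θ1=γ+ψ≈0.0005
arm 2 (φ=120.0°): x'=-0.0969, y'=-0.0606
  A cos θ + B sin θ = C:  0.2669·cos θ + -0.2544·sin θ = -0.1178
  √(A²+B²)=0.3687;  θ2 = -0.7615+1.8960 ≈ 1.1345
arm 3 (φ=240.0°): x'=-0.0040, y'=0.1142
  e−x'=0.1740;  (l²−L²−(e−x')²−y'²−z²)/2L = -0.0301
  γ=atan2(-0.2544,0.1740)=-0.9708;  ψ=arccos(-0.0977)=1.6687;  θ3=γ+ψ≈0.6978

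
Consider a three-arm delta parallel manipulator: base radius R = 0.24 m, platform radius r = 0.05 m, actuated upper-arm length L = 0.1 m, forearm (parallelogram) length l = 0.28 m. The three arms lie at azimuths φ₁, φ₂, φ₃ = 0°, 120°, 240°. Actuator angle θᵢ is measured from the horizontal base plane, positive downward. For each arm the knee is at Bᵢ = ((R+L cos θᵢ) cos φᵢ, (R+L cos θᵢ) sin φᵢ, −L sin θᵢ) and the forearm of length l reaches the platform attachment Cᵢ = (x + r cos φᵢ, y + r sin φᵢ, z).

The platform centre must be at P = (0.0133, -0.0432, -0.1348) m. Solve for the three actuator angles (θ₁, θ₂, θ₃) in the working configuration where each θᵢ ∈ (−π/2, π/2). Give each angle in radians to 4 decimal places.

θ₁ = 0.5232, θ₂ = 1.1346, θ₃ = 0.2621

rotate P by −φ1: (0.0133, -0.0432, -0.1348)
  A=0.1767, B=-0.1348, C=(l²−L²−A²−y'²−z²)/(2L)=0.0857
  √(A²+B²)=0.2222;  θ1 = -0.6517+1.1749 ≈ 0.5232
rotate P by −φ2: (-0.0441, 0.0101, -0.1348)
  A cos θ + B sin θ = C:  0.2341·cos θ + -0.1348·sin θ = -0.0233
  θ2 = atan2(B,A) + arccos(C/0.2701) = 1.1346
rotate P by −φ3: (0.0308, 0.0331, -0.1348)
  A=0.1592, B=-0.1348, C=(l²−L²−A²−y'²−z²)/(2L)=0.1189
  θ3 = atan2(B,A) + arccos(C/0.2086) = 0.2621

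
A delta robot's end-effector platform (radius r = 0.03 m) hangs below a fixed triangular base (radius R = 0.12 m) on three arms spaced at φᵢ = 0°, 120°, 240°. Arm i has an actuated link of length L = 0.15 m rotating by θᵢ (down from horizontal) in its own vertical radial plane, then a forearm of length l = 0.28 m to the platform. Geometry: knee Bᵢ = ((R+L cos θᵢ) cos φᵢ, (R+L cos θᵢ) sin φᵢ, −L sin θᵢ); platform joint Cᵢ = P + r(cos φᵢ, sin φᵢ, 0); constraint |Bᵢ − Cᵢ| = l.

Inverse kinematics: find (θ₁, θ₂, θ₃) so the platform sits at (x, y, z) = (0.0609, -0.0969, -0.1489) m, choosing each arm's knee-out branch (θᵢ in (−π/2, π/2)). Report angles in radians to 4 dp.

θ₁ = -0.3493, θ₂ = 1.0475, θ₃ = -0.2620

φ1=0.0° → target in arm frame (0.0609, -0.0969)
  A cos θ + B sin θ = C:  0.0291·cos θ + -0.1489·sin θ = 0.0783
  √(A²+B²)=0.1517;  θ1 = -1.3778+1.0285 ≈ -0.3493
φ2=120.0° → target in arm frame (-0.1144, -0.0043)
  A cos θ + B sin θ = C:  0.2044·cos θ + -0.1489·sin θ = -0.0269
  θ2 = atan2(B,A) + arccos(C/0.2529) = 1.0475
arm 3 (φ=240.0°): x'=0.0535, y'=0.1012
  A=0.0365, B=-0.1489, C=(l²−L²−A²−y'²−z²)/(2L)=0.0738
  θ3 = atan2(B,A) + arccos(C/0.1533) = -0.2620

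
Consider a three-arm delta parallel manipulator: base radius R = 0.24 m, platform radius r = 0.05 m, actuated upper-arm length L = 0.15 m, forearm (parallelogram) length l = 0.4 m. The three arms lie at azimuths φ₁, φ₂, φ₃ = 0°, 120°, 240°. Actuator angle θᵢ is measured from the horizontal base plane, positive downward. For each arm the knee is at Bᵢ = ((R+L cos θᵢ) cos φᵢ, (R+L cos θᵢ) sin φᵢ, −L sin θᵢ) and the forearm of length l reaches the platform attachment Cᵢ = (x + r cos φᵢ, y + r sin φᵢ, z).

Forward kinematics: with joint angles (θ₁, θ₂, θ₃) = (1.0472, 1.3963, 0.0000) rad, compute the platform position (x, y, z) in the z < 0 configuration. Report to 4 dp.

arm 1 at φ=0.0°: e+L cos θ1 = 0.2650;  S1 = (0.2650, 0.0000, -0.1299)
S2 = (0.2160·cos120.0°, 0.2160·sin120.0°, -0.1477) = (-0.1080, 0.1871, -0.1477)
arm 3 at φ=240.0°: e+L cos θ3 = 0.3400;  S3 = (-0.1700, -0.2944, 0.0000)
subtract pairs → two planes through P
[-0.7460 0.3742 -0.0356]·P = -0.0186;  [-0.8700 -0.5889 0.2598]·P = 0.0285
Cramer: x(z) = 0.0004+0.0997z;  y(z) = -0.0490+0.2939z
quadratic in z: (1.0963)z²+(0.1783)z+(-0.0707)=0, √Δ=0.5847 → z ∈ {-0.3480, 0.1853}; z = -0.3480 (taking z<0)
x = -0.0343, y = -0.1512

(-0.0343, -0.1512, -0.3480)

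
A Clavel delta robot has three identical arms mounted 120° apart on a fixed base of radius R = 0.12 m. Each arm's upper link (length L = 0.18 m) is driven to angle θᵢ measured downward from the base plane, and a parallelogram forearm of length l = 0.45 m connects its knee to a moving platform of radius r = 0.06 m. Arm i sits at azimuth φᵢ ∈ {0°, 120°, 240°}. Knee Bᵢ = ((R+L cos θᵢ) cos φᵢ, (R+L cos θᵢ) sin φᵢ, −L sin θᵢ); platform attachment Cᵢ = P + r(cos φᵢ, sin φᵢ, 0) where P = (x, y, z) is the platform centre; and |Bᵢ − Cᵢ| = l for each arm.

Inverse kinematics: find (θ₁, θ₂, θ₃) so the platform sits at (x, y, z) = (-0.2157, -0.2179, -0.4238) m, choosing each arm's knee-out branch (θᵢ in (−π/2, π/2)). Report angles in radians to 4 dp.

θ₁ = 1.3961, θ₂ = 1.1342, θ₃ = -0.0873

rotate P by −φ1: (-0.2157, -0.2179, -0.4238)
  A=0.2757, B=-0.4238, C=(l²−L²−A²−y'²−z²)/(2L)=-0.3694
  √(A²+B²)=0.5056;  θ1 = -0.9940+2.3902 ≈ 1.3961
φ2=120.0° → target in arm frame (-0.0809, 0.2958)
  A=0.1409, B=-0.4238, C=(l²−L²−A²−y'²−z²)/(2L)=-0.3245
  γ=atan2(-0.4238,0.1409)=-1.2499;  ψ=arccos(-0.7266)=2.3841;  θ2=γ+ψ≈1.1342
φ3=240.0° → target in arm frame (0.2966, -0.0779)
  A cos θ + B sin θ = C:  -0.2366·cos θ + -0.4238·sin θ = -0.1987
  θ3 = atan2(B,A) + arccos(C/0.4854) = -0.0873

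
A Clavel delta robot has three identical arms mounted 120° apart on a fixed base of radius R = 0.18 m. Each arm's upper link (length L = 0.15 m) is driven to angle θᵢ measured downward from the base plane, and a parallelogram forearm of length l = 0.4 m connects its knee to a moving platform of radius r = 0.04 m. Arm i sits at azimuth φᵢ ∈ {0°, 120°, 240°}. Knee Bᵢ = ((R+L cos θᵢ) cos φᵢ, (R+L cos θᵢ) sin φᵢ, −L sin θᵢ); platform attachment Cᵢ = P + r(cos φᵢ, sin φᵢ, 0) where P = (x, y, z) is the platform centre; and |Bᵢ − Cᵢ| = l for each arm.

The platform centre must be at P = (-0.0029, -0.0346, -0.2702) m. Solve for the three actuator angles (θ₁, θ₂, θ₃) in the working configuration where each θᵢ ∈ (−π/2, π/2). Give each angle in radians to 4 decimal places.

θ₁ = -0.0001, θ₂ = 0.1746, θ₃ = -0.2623

rotate P by −φ1: (-0.0029, -0.0346, -0.2702)
  e−x'=0.1429;  (l²−L²−(e−x')²−y'²−z²)/2L = 0.1429
  θ1 = atan2(B,A) + arccos(C/0.3057) = -0.0001
rotate P by −φ2: (-0.0285, 0.0198, -0.2702)
  e−x'=0.1685;  (l²−L²−(e−x')²−y'²−z²)/2L = 0.1190
  γ=atan2(-0.2702,0.1685)=-1.0132;  ψ=arccos(0.3737)=1.1878;  θ2=γ+ψ≈0.1746
φ3=240.0° → target in arm frame (0.0314, 0.0148)
  A cos θ + B sin θ = C:  0.1086·cos θ + -0.2702·sin θ = 0.1749
  √(A²+B²)=0.2912;  θ3 = -1.1887+0.9264 ≈ -0.2623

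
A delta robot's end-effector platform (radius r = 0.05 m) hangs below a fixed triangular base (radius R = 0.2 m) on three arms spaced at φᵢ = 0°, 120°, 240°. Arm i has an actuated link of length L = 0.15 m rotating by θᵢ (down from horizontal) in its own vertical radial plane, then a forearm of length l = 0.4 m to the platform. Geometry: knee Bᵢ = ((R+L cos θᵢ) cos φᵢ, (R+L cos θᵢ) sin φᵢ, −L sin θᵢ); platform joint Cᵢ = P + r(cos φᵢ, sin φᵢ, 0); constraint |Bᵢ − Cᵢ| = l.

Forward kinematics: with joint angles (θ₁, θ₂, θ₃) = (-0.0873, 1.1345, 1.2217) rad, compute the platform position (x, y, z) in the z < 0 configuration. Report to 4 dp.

(0.1720, 0.0130, -0.3658)

arm 1 at φ=0.0°: e+L cos θ1 = 0.2994;  centre 1 = (0.2994, 0.0000, 0.0131)
φ2=120.0°: virtual centre (-0.1067, 0.1848, -0.1359), radius l
φ3=240.0°: virtual centre (-0.1007, -0.1743, -0.1410), radius l
subtract pairs → two planes through P
plane₁₂: -0.8122x+0.3696y+-0.2981z = -0.0258
det = 0.5789;  x = 0.0343+-0.3762z,  y = 0.0056+-0.0203z
into |P−centre ₁|² = l²: 1.1419z² + 0.1731z + -0.0895 = 0;  Δ = 0.4389;  z = -0.3658 or 0.2143 → z<0 root = -0.3658
x = 0.1720, y = 0.0130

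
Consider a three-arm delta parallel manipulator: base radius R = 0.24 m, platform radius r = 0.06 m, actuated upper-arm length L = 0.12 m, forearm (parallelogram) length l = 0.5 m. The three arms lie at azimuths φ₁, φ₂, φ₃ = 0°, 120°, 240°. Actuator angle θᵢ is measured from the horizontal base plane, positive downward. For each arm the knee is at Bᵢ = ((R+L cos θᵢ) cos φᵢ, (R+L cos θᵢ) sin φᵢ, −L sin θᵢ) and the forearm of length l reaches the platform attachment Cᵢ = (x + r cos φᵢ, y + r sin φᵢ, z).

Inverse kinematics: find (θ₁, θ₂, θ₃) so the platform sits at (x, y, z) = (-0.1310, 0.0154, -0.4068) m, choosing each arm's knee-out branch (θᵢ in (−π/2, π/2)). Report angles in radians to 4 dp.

θ₁ = 0.8729, θ₂ = -0.2615, θ₃ = -0.0875

arm 1 (φ=0.0°): x'=-0.1310, y'=0.0154
  e−x'=0.3110;  (l²−L²−(e−x')²−y'²−z²)/2L = -0.1119
  √(A²+B²)=0.5121;  θ1 = -0.9181+1.7910 ≈ 0.8729
rotate P by −φ2: (0.0788, 0.1057, -0.4068)
  A=0.1012, B=-0.4068, C=(l²−L²−A²−y'²−z²)/(2L)=0.2029
  γ=atan2(-0.4068,0.1012)=-1.3271;  ψ=arccos(0.4840)=1.0655;  θ2=γ+ψ≈-0.2615
arm 3 (φ=240.0°): x'=0.0522, y'=-0.1211
  A=0.1278, B=-0.4068, C=(l²−L²−A²−y'²−z²)/(2L)=0.1629
  √(A²+B²)=0.4264;  θ3 = -1.2663+1.1788 ≈ -0.0875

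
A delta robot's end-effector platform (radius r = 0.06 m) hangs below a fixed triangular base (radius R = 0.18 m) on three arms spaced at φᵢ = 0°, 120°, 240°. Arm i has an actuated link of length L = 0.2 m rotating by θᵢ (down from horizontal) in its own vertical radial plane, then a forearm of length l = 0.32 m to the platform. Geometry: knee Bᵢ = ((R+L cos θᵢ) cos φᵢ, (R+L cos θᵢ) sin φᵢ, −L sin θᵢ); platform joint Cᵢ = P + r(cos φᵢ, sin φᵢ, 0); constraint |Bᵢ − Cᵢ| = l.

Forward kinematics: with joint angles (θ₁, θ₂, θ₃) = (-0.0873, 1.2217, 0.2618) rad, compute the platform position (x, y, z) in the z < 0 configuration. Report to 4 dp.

(0.0850, -0.1017, -0.1754)

φ1=0.0°: virtual centre (0.3192, 0.0000, 0.0174), radius l
φ2=120.0°: virtual centre (-0.0942, 0.1632, -0.1879), radius l
arm 3 at φ=240.0°: e+L cos θ3 = 0.3132;  centre 3 = (-0.1566, -0.2712, -0.0518)
subtract pairs → two planes through P
plane₁₂: -0.8269x+0.3263y+-0.4107z = -0.0314
det = 0.7591;  x = 0.0231+-0.3530z,  y = -0.0378+0.3642z
sphere 1 gives Az²+Bz+C=0 with A=1.2572, B=0.1467, C=-0.0129;  B²−4AC=0.0866;  roots -0.1754, 0.0587;  negative root z = -0.1754
x = 0.0850, y = -0.1017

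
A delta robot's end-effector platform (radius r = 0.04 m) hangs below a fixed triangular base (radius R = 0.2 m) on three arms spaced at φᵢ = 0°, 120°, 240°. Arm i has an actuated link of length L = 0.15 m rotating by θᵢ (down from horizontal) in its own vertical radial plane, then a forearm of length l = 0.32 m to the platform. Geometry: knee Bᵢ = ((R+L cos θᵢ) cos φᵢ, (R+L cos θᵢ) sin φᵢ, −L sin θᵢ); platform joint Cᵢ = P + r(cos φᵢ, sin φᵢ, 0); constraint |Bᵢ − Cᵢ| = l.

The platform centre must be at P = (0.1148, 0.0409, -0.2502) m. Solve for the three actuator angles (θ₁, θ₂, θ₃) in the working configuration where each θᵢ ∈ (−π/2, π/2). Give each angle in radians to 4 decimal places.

rotate P by −φ1: (0.1148, 0.0409, -0.2502)
  A=0.0452, B=-0.2502, C=(l²−L²−A²−y'²−z²)/(2L)=0.0453
  θ1 = atan2(B,A) + arccos(C/0.2543) = -0.0003
arm 2 (φ=120.0°): x'=-0.0220, y'=-0.1199
  A cos θ + B sin θ = C:  0.1820·cos θ + -0.2502·sin θ = -0.1006
  √(A²+B²)=0.3094;  θ2 = -0.9420+1.9020 ≈ 0.9601
arm 3 (φ=240.0°): x'=-0.0928, y'=0.0790
  e−x'=0.2528;  (l²−L²−(e−x')²−y'²−z²)/2L = -0.1762
  γ=atan2(-0.2502,0.2528)=-0.7802;  ψ=arccos(-0.4953)=2.0890;  θ3=γ+ψ≈1.3088

θ₁ = -0.0003, θ₂ = 0.9601, θ₃ = 1.3088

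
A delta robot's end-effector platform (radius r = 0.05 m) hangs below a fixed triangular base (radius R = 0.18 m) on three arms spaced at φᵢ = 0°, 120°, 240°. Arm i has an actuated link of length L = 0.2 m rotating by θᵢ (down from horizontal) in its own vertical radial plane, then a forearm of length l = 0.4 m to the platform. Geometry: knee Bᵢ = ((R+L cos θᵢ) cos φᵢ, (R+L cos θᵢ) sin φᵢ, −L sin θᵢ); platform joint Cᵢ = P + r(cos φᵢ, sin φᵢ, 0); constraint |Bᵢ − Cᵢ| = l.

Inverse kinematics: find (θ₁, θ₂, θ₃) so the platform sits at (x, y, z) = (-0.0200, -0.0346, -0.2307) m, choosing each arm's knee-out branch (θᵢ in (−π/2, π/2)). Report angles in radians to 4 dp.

θ₁ = 0.1744, θ₂ = 0.1741, θ₃ = -0.2618

rotate P by −φ1: (-0.0200, -0.0346, -0.2307)
  A cos θ + B sin θ = C:  0.1500·cos θ + -0.2307·sin θ = 0.1077
  θ1 = atan2(B,A) + arccos(C/0.2752) = 0.1744
arm 2 (φ=120.0°): x'=-0.0200, y'=0.0346
  A=0.1500, B=-0.2307, C=(l²−L²−A²−y'²−z²)/(2L)=0.1077
  √(A²+B²)=0.2752;  θ2 = -0.9944+1.1685 ≈ 0.1741
arm 3 (φ=240.0°): x'=0.0400, y'=0.0000
  e−x'=0.0900;  (l²−L²−(e−x')²−y'²−z²)/2L = 0.1467
  γ=atan2(-0.2307,0.0900)=-1.1987;  ψ=arccos(0.5923)=0.9369;  θ3=γ+ψ≈-0.2618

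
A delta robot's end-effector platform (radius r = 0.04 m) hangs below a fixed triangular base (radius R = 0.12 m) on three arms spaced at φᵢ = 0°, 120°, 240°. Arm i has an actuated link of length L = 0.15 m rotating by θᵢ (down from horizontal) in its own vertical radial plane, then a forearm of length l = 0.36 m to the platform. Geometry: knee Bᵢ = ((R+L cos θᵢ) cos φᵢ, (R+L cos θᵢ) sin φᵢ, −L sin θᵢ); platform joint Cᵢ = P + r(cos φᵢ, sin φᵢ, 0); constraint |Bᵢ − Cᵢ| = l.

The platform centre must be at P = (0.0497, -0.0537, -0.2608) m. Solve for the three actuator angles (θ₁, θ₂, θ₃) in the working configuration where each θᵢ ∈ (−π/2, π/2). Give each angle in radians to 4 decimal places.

θ₁ = -0.3488, θ₂ = 0.3490, θ₃ = -0.1741

arm 1 (φ=0.0°): x'=0.0497, y'=-0.0537
  e−x'=0.0303;  (l²−L²−(e−x')²−y'²−z²)/2L = 0.1176
  γ=atan2(-0.2608,0.0303)=-1.4551;  ψ=arccos(0.4479)=1.1064;  θ1=γ+ψ≈-0.3488
rotate P by −φ2: (-0.0714, -0.0162, -0.2608)
  e−x'=0.1514;  (l²−L²−(e−x')²−y'²−z²)/2L = 0.0530
  θ2 = atan2(B,A) + arccos(C/0.3015) = 0.3490
rotate P by −φ3: (0.0217, 0.0699, -0.2608)
  A=0.0583, B=-0.2608, C=(l²−L²−A²−y'²−z²)/(2L)=0.1026
  √(A²+B²)=0.2672;  θ3 = -1.3507+1.1766 ≈ -0.1741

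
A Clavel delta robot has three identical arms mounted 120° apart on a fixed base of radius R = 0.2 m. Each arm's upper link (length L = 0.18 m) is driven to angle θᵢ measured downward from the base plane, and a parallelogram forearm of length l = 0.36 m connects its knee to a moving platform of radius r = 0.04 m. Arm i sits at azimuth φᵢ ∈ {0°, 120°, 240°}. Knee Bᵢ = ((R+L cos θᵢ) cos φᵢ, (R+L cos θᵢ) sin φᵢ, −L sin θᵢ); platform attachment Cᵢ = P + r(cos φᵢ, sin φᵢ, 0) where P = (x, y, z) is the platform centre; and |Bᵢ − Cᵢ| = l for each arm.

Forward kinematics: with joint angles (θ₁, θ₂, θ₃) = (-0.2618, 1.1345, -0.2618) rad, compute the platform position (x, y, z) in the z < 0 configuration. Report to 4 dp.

arm 1 at φ=0.0°: (R−r)+L cos θ1 = 0.3339;  O1 = (0.3339, 0.0000, 0.0466)
arm 2 at φ=120.0°: (R−r)+L cos θ2 = 0.2361;  O2 = (-0.1180, 0.2044, -0.1631)
arm 3 at φ=240.0°: (R−r)+L cos θ3 = 0.3339;  O3 = (-0.1669, -0.2891, 0.0466)
eliminate P² terms by subtracting sphere 1 from 2 and 3
[-0.9038 0.4089 -0.4195]·P = -0.0313;  [-1.0016 -0.5783 0.0000]·P = 0.0000
Cramer: x(z) = 0.0194-0.2602z;  y(z) = -0.0336+0.4507z
into |P−O₁|² = l²: 1.2708z² + 0.0402z + -0.0274 = 0;  Δ = 0.1410;  z = -0.1635 or 0.1319 → z<0 root = -0.1635
x = 0.0620, y = -0.1073

(0.0620, -0.1073, -0.1635)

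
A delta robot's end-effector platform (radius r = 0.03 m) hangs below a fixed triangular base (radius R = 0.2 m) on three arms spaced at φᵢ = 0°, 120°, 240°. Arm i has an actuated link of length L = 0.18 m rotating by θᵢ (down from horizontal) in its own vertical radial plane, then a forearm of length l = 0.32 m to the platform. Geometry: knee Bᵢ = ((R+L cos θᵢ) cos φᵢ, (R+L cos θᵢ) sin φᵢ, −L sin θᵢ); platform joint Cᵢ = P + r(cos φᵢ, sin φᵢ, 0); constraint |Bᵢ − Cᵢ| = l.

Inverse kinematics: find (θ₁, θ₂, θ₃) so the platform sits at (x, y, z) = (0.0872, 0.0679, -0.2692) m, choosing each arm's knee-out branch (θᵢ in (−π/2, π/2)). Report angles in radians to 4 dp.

θ₁ = 0.4363, θ₂ = 0.8726, θ₃ = 1.3962

arm 1 (φ=0.0°): x'=0.0872, y'=0.0679
  A=0.0828, B=-0.2692, C=(l²−L²−A²−y'²−z²)/(2L)=-0.0387
  √(A²+B²)=0.2816;  θ1 = -1.2724+1.7087 ≈ 0.4363
φ2=120.0° → target in arm frame (0.0152, -0.1095)
  A cos θ + B sin θ = C:  0.1548·cos θ + -0.2692·sin θ = -0.1067
  θ2 = atan2(B,A) + arccos(C/0.3105) = 0.8726
rotate P by −φ3: (-0.1024, 0.0416, -0.2692)
  e−x'=0.2724;  (l²−L²−(e−x')²−y'²−z²)/2L = -0.2178
  γ=atan2(-0.2692,0.2724)=-0.7795;  ψ=arccos(-0.5686)=2.1757;  θ3=γ+ψ≈1.3962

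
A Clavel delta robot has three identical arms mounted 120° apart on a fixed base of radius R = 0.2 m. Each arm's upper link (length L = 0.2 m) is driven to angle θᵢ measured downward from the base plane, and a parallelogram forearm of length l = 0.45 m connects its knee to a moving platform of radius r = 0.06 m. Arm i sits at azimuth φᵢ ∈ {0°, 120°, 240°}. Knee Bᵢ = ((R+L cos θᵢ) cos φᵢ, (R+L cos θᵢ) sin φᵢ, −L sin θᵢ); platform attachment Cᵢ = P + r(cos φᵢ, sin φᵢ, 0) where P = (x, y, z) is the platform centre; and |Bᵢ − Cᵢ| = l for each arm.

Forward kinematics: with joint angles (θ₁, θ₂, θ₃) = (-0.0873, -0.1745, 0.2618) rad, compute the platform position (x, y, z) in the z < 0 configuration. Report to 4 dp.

arm 1 at φ=0.0°: ρ1 = 0.3392;  S1 = (0.3392, 0.0000, 0.0174)
φ2=120.0°: virtual centre (-0.1685, 0.2918, 0.0347), radius l
φ3=240.0°: virtual centre (-0.1666, -0.2885, -0.0518), radius l
|S₂|²−|S₁|² = -0.0006;  |S₃|²−|S₁|² = -0.0017
linear system: -1.0154x+0.5836y = -0.0006−0.0346z; -1.0117x+-0.5771y = -0.0017−-0.1384z
Cramer: x(z) = 0.0012-0.0517z;  y(z) = 0.0009-0.1492z
into |P−S₁|² = l²: 1.0249z² + -0.0002z + -0.0879 = 0;  Δ = 0.3603;  z = -0.2927 or 0.2929 → z<0 root = -0.2927
x = 0.0163, y = 0.0446

(0.0163, 0.0446, -0.2927)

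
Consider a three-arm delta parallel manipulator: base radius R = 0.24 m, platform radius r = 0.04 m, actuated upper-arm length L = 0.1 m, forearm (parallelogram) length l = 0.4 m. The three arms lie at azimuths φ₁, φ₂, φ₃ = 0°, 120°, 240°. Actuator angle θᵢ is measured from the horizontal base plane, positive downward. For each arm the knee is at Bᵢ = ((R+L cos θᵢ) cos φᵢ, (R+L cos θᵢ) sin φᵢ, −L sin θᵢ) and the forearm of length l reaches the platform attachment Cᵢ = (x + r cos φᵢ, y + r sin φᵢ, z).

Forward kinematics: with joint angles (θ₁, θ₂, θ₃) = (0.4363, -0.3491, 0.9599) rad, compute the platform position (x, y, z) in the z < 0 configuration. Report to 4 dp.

(-0.0026, 0.0881, -0.2996)

φ1=0.0°: virtual centre (0.2906, 0.0000, -0.0423), radius l
arm 2 at φ=120.0°: ρ2 = 0.2940;  O2 = (-0.1470, 0.2546, 0.0342)
arm 3 at φ=240.0°: ρ3 = 0.2574;  O3 = (-0.1287, -0.2229, -0.0819)
subtract pairs → two planes through P
[-0.8752 0.5092 0.1529]·P = 0.0013;  [-0.8386 -0.4458 -0.0793]·P = -0.0133
det = 0.8171;  x = 0.0076+0.0340z,  y = 0.0156+-0.2419z
sphere 1 gives Az²+Bz+C=0 with A=1.0597, B=0.0577, C=-0.0778;  B²−4AC=0.3333;  roots -0.2996, 0.2452;  negative root z = -0.2996
x = -0.0026, y = 0.0881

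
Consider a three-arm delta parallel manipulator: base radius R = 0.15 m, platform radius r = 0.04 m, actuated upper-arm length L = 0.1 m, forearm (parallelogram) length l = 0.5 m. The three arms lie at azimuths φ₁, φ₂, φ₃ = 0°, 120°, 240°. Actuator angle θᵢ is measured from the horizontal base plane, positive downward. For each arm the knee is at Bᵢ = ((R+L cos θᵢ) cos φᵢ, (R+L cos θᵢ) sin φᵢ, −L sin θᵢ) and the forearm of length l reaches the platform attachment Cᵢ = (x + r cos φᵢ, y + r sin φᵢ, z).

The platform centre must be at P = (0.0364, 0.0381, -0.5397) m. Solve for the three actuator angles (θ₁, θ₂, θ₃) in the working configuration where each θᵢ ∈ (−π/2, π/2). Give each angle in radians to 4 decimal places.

θ₁ = 0.6985, θ₂ = 0.7858, θ₃ = 1.0479

φ1=0.0° → target in arm frame (0.0364, 0.0381)
  A cos θ + B sin θ = C:  0.0736·cos θ + -0.5397·sin θ = -0.2907
  γ=atan2(-0.5397,0.0736)=-1.4353;  ψ=arccos(-0.5337)=2.1338;  θ1=γ+ψ≈0.6985
arm 2 (φ=120.0°): x'=0.0148, y'=-0.0506
  A=0.0952, B=-0.5397, C=(l²−L²−A²−y'²−z²)/(2L)=-0.3145
  γ=atan2(-0.5397,0.0952)=-1.3962;  ψ=arccos(-0.5738)=2.1820;  θ2=γ+ψ≈0.7858
φ3=240.0° → target in arm frame (-0.0512, 0.0125)
  A cos θ + B sin θ = C:  0.1612·cos θ + -0.5397·sin θ = -0.3871
  √(A²+B²)=0.5633;  θ3 = -1.2806+2.3284 ≈ 1.0479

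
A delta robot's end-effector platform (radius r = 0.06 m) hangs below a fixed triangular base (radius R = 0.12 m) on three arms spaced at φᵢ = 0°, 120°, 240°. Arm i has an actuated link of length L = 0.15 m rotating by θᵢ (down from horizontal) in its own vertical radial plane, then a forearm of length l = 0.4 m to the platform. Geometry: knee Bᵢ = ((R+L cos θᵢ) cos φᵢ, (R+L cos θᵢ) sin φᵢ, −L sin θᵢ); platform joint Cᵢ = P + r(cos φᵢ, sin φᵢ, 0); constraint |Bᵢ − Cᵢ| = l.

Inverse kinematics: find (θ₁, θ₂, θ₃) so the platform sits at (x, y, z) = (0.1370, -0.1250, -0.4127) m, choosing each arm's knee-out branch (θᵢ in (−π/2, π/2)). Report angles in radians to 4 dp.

rotate P by −φ1: (0.1370, -0.1250, -0.4127)
  A cos θ + B sin θ = C:  -0.0770·cos θ + -0.4127·sin θ = -0.1813
  γ=atan2(-0.4127,-0.0770)=-1.7553;  ψ=arccos(-0.4317)=2.0172;  θ1=γ+ψ≈0.2620
φ2=120.0° → target in arm frame (-0.1768, -0.0561)
  e−x'=0.2368;  (l²−L²−(e−x')²−y'²−z²)/2L = -0.3068
  γ=atan2(-0.4127,0.2368)=-1.0500;  ψ=arccos(-0.6447)=2.2715;  θ2=γ+ψ≈1.2215
rotate P by −φ3: (0.0398, 0.1811, -0.4127)
  A cos θ + B sin θ = C:  0.0202·cos θ + -0.4127·sin θ = -0.2201
  θ3 = atan2(B,A) + arccos(C/0.4132) = 0.6109

θ₁ = 0.2620, θ₂ = 1.2215, θ₃ = 0.6109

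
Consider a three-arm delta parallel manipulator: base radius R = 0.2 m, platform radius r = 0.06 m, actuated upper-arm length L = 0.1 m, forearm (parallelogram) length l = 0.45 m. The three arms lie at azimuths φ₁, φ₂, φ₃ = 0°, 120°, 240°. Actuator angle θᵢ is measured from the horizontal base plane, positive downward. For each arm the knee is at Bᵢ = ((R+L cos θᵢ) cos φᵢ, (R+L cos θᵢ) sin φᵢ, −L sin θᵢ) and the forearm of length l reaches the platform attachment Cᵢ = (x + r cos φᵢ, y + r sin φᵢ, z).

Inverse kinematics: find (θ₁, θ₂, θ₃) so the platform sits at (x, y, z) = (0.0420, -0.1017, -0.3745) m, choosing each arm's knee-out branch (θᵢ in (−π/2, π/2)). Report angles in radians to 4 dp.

θ₁ = -0.1745, θ₂ = 0.6983, θ₃ = -0.3491

φ1=0.0° → target in arm frame (0.0420, -0.1017)
  A=0.0980, B=-0.3745, C=(l²−L²−A²−y'²−z²)/(2L)=0.1615
  γ=atan2(-0.3745,0.0980)=-1.3149;  ψ=arccos(0.4172)=1.1404;  θ1=γ+ψ≈-0.1745
rotate P by −φ2: (-0.1091, 0.0145, -0.3745)
  e−x'=0.2491;  (l²−L²−(e−x')²−y'²−z²)/2L = -0.0500
  θ2 = atan2(B,A) + arccos(C/0.4498) = 0.6983
φ3=240.0° → target in arm frame (0.0671, 0.0872)
  A=0.0729, B=-0.3745, C=(l²−L²−A²−y'²−z²)/(2L)=0.1966
  θ3 = atan2(B,A) + arccos(C/0.3815) = -0.3491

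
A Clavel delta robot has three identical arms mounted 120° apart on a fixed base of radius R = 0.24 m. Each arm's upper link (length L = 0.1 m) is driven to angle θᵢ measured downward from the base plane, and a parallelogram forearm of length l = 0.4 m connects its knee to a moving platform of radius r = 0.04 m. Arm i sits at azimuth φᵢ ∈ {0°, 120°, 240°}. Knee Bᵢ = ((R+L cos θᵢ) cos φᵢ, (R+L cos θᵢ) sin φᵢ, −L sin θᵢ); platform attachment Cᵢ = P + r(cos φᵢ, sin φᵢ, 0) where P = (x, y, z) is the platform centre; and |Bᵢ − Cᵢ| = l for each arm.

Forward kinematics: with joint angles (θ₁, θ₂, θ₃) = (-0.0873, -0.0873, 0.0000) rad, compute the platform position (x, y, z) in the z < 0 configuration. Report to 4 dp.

(0.0024, 0.0042, -0.2590)

centre 1 = (0.2996·cos0.0°, 0.2996·sin0.0°, 0.0087) = (0.2996, 0.0000, 0.0087)
arm 2 at φ=120.0°: (R−r)+L cos θ2 = 0.2996;  centre 2 = (-0.1498, 0.2595, 0.0087)
centre 3 = (0.3000·cos240.0°, 0.3000·sin240.0°, 0.0000) = (-0.1500, -0.2598, 0.0000)
eliminate P² terms by subtracting sphere 1 from 2 and 3
[-0.8989 0.5190 0.0000]·P = 0.0000;  [-0.8992 -0.5196 -0.0174]·P = 0.0002
Cramer: x(z) = -0.0001-0.0097z;  y(z) = -0.0001-0.0168z
sphere 1 gives Az²+Bz+C=0 with A=1.0004, B=-0.0116, C=-0.0701;  B²−4AC=0.2806;  roots -0.2590, 0.2706;  negative root z = -0.2590
x = 0.0024, y = 0.0042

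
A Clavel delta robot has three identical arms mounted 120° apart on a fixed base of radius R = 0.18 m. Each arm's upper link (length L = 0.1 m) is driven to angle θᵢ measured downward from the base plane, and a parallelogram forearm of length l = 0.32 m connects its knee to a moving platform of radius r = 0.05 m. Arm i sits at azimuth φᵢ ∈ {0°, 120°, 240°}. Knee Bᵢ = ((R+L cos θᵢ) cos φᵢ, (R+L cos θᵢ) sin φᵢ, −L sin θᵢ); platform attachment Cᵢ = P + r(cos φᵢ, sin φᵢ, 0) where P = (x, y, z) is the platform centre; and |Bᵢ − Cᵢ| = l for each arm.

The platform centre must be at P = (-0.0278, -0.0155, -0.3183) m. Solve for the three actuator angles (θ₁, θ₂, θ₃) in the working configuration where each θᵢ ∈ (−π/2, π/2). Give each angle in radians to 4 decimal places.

rotate P by −φ1: (-0.0278, -0.0155, -0.3183)
  A cos θ + B sin θ = C:  0.1578·cos θ + -0.3183·sin θ = -0.1703
  γ=atan2(-0.3183,0.1578)=-1.1105;  ψ=arccos(-0.4793)=2.0707;  θ1=γ+ψ≈0.9601
arm 2 (φ=120.0°): x'=0.0005, y'=0.0318
  A=0.1295, B=-0.3183, C=(l²−L²−A²−y'²−z²)/(2L)=-0.1335
  θ2 = atan2(B,A) + arccos(C/0.3436) = 0.7855
φ3=240.0° → target in arm frame (0.0273, -0.0163)
  A cos θ + B sin θ = C:  0.1027·cos θ + -0.3183·sin θ = -0.0986
  θ3 = atan2(B,A) + arccos(C/0.3345) = 0.6114

θ₁ = 0.9601, θ₂ = 0.7855, θ₃ = 0.6114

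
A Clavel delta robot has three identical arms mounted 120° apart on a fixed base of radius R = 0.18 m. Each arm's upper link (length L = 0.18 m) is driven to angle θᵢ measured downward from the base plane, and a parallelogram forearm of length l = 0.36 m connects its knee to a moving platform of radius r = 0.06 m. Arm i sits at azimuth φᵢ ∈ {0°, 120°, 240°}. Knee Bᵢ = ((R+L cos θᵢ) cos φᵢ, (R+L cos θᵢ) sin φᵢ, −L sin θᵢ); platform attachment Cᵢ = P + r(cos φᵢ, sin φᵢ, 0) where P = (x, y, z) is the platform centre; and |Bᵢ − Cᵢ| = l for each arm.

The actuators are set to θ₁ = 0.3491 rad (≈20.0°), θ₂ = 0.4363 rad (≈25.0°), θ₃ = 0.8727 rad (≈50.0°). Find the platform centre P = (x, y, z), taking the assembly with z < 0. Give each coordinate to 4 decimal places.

centre 1 = (0.2891·cos0.0°, 0.2891·sin0.0°, -0.0616) = (0.2891, 0.0000, -0.0616)
centre 2 = (0.2831·cos120.0°, 0.2831·sin120.0°, -0.0761) = (-0.1416, 0.2452, -0.0761)
φ3=240.0°: virtual centre (-0.1178, -0.2041, -0.1379), radius l
subtract pairs → two planes through P
linear system: -0.8614x+0.4904y = -0.0014−-0.0290z; -0.8140x+-0.4082y = -0.0128−-0.1526z
Cramer: x(z) = 0.0092-0.1155z;  y(z) = 0.0132-0.1437z
sphere 1 gives Az²+Bz+C=0 with A=1.0340, B=0.1840, C=-0.0472;  B²−4AC=0.2293;  roots -0.3205, 0.1426;  negative root z = -0.3205
x = 0.0462, y = 0.0592

(0.0462, 0.0592, -0.3205)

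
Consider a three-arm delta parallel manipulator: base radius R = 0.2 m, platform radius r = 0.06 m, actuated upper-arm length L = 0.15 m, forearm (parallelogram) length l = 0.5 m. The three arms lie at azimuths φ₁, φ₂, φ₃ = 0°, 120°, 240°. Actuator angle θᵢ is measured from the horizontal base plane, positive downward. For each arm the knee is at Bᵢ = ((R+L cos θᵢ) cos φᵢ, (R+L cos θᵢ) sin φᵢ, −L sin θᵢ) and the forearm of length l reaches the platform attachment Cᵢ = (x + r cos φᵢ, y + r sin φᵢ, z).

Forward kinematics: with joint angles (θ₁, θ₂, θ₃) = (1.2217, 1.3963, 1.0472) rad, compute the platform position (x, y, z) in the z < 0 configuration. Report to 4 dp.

centre 1 = (0.1913·cos0.0°, 0.1913·sin0.0°, -0.1410) = (0.1913, 0.0000, -0.1410)
arm 2 at φ=120.0°: (R−r)+L cos θ2 = 0.1660;  centre 2 = (-0.0830, 0.1438, -0.1477)
φ3=240.0°: virtual centre (-0.1075, -0.1862, -0.1299), radius l
|centre ₂|²−|centre ₁|² = -0.0071;  |centre ₃|²−|centre ₁|² = 0.0066
linear system: -0.5487x+0.2876y = -0.0071−-0.0135z; -0.5976x+-0.3724y = 0.0066−0.0221z
det = 0.3762;  x = 0.0019+0.0035z,  y = -0.0209+0.0537z
quadratic in z: (1.0029)z²+(0.2783)z+(-0.1938)=0, √Δ=0.9247 → z ∈ {-0.5998, 0.3222}; z = -0.5998 (taking z<0)
x = -0.0002, y = -0.0531

(-0.0002, -0.0531, -0.5998)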